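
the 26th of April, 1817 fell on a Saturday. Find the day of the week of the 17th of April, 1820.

Day-of-year of April 26, 1817: 116.
Day-of-year of April 17, 1820: 108.
1817 has 365 days, so 365 − 116 = 249 days remain in 1817.
Full years: 1818: 365; 1819: 365. Sum = 730.
Total: 249 + 730 + 108 = 1087 days.
1087 mod 7 = 2, so 2 days after Saturday is Monday.

Monday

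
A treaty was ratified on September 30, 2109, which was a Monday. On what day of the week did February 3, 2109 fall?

Sunday

Count forward from the earlier date (February 3, 2109) to the later (September 30, 2109):
February 2109: 28 − 3 = 25 days remain (2109 is not a leap year, so February has 28 days).
Then March (31), April (30), May (31), June (30), July (31), August (31): 31 + 30 + 31 + 30 + 31 + 31 = 184 days.
September 1–30, 2109: 30 days.
Total: 25 + 184 + 30 = 239 days.
239 mod 7 = 1, so 1 day before Monday is Sunday.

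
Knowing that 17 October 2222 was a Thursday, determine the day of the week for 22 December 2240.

From October 17, 2222 to October 17, 2240: 18 years, of which 5 contain a Feb 29 — 13×365 + 5×366 = 6575 days.
October 2240: 31 − 17 = 14 days remain.
Then November (30): 30 days.
December 1–22, 2240: 22 days.
Residual: 66 days.
Total: 6641 days.
6641 mod 7 = 5, so 5 days after Thursday is Tuesday.

Tuesday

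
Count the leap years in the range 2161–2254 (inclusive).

22

Years divisible by 4: 2164, 2168, …, 2252 — 23 in all.
Of these, 2200 is divisible by 100 but not 400, so not leap.
Leap years: 23 − 1 = 22.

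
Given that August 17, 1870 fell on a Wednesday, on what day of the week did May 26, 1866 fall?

Saturday

Count forward from the earlier date (May 26, 1866) to the later (August 17, 1870):
Day-of-year of May 26, 1866: 146.
Day-of-year of August 17, 1870: 229.
1866 has 365 days, so 365 − 146 = 219 days remain in 1866.
Full years: 1867: 365; 1868: 366; 1869: 365. Sum = 1096.
Total: 219 + 1096 + 229 = 1544 days.
1544 mod 7 = 4, so 4 days before Wednesday is Saturday.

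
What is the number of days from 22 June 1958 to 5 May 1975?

6161

Day-of-year of June 22, 1958: 173.
Day-of-year of May 5, 1975: 125.
1958 has 365 days, so 365 − 173 = 192 days remain in 1958.
Full years 1959–1974: 12 common + 4 leap = 12×365 + 4×366 = 5844 days.
Total: 192 + 5844 + 125 = 6161 days.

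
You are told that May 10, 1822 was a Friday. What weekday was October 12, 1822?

May 1822: 31 − 10 = 21 days remain.
Then June (30), July (31), August (31), September (30): 30 + 31 + 31 + 30 = 122 days.
October 1–12, 1822: 12 days.
Total: 21 + 122 + 12 = 155 days.
155 mod 7 = 1, so 1 day after Friday is Saturday.

Saturday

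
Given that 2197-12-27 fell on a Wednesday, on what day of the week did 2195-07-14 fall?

Tuesday

Count forward from the earlier date (July 14, 2195) to the later (December 27, 2197):
July 14, 2195 → July 14, 2196: 366 days (2196 is a leap year).
July 14, 2196 → July 14, 2197: 365 days.
July 2197: 31 − 14 = 17 days remain.
Then August (31), September (30), October (31), November (30): 31 + 30 + 31 + 30 = 122 days.
December 1–27, 2197: 27 days.
Residual: 166 days.
Total: 897 days.
897 mod 7 = 1, so 1 day before Wednesday is Tuesday.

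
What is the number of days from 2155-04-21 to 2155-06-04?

April 2155: 30 − 21 = 9 days remain.
Then May (31): 31 days.
June 1–4, 2155: 4 days.
Total: 9 + 31 + 4 = 44 days.

44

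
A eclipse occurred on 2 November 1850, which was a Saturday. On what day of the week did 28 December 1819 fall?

Tuesday

Count forward from the earlier date (December 28, 1819) to the later (November 2, 1850):
From December 28, 1819 to December 28, 1849: 30 years, of which 8 contain a Feb 29 — 22×365 + 8×366 = 10958 days.
December 1849: 31 − 28 = 3 days remain.
Then 10 full months totalling 304 days.
November 1–2, 1850: 2 days.
Residual: 309 days.
Total: 11267 days.
11267 mod 7 = 4, so 4 days before Saturday is Tuesday.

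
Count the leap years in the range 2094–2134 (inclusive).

9

Years divisible by 4 in [2094, 2134]: 2096, 2100, 2104, 2108, 2112, 2116, 2120, 2124, 2128, 2132.
Of these, 2100 is divisible by 100 but not 400, so not leap.
Leap years: 10 − 1 = 9.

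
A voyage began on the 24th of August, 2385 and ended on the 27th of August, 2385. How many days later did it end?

3

Within August 2385: 27 − 24 = 3 days.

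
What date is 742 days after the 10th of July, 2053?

the 22nd of July, 2055

Count 742 days after July 10, 2053:
July 10, 2053 → July 10, 2054: 365 days.
July 10, 2054 → July 10, 2055: 365 days.
Within July 2055: 22 − 10 = 12 days.
Total: 742 days.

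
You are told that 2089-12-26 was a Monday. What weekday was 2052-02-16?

Friday

Count forward from the earlier date (February 16, 2052) to the later (December 26, 2089):
Day-of-year of February 16, 2052: 47.
Day-of-year of December 26, 2089: 360.
2052 has 366 days, so 366 − 47 = 319 days remain in 2052.
Full years 2053–2088: 27 common + 9 leap = 27×365 + 9×366 = 13149 days.
Total: 319 + 13149 + 360 = 13828 days.
13828 mod 7 = 3, so 3 days before Monday is Friday.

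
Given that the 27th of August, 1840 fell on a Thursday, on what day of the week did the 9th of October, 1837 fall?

Monday

Count forward from the earlier date (October 9, 1837) to the later (August 27, 1840):
October 9, 1837 → October 9, 1838: 365 days.
October 9, 1838 → October 9, 1839: 365 days.
October 1839: 31 − 9 = 22 days remain.
Then 9 full months totalling 274 days.
August 1–27, 1840: 27 days.
Residual: 323 days.
Total: 1053 days.
1053 mod 7 = 3, so 3 days before Thursday is Monday.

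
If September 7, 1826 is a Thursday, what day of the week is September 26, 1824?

Sunday

Count forward from the earlier date (September 26, 1824) to the later (September 7, 1826):
Day-of-year of September 26, 1824: 270.
Day-of-year of September 7, 1826: 250.
1824 has 366 days, so 366 − 270 = 96 days remain in 1824.
Full years: 1825: 365. Sum = 365.
Total: 96 + 365 + 250 = 711 days.
711 mod 7 = 4, so 4 days before Thursday is Sunday.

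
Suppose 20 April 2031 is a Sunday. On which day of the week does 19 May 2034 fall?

Friday

Day-of-year of April 20, 2031: 110.
Day-of-year of May 19, 2034: 139.
2031 has 365 days, so 365 − 110 = 255 days remain in 2031.
Full years: 2032: 366; 2033: 365. Sum = 731.
Total: 255 + 731 + 139 = 1125 days.
1125 mod 7 = 5, so 5 days after Sunday is Friday.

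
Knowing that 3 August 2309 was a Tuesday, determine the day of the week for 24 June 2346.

From August 3, 2309 to August 3, 2345: 36 years, of which 9 contain a Feb 29 — 27×365 + 9×366 = 13149 days.
August 2345: 31 − 3 = 28 days remain.
Then 9 full months totalling 273 days.
June 1–24, 2346: 24 days.
Residual: 325 days.
Total: 13474 days.
13474 mod 7 = 6, so 6 days after Tuesday is Monday.

Monday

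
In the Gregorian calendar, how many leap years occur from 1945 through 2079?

33

Years divisible by 4: 1948, 1952, …, 2076 — 33 in all.
2000 is divisible by 400, so still leap.
No century exceptions apply. Count: 33.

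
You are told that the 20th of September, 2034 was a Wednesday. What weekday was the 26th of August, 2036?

September 20, 2034 → September 20, 2035: 365 days.
September 2035: 30 − 20 = 10 days remain.
Then 10 full months totalling 305 days.
August 1–26, 2036: 26 days.
Residual: 341 days.
Total: 706 days.
706 mod 7 = 6, so 6 days after Wednesday is Tuesday.

Tuesday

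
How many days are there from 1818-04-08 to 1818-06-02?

April 1818: 30 − 8 = 22 days remain.
Then May (31): 31 days.
June 1–2, 1818: 2 days.
Total: 22 + 31 + 2 = 55 days.

55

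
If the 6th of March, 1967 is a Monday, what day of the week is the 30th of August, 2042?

Day-of-year of March 6, 1967: 65.
Day-of-year of August 30, 2042: 242.
1967 has 365 days, so 365 − 65 = 300 days remain in 1967.
Full years 1968–2041: 55 common + 19 leap = 55×365 + 19×366 = 27029 days.
Total: 300 + 27029 + 242 = 27571 days.
27571 mod 7 = 5, so 5 days after Monday is Saturday.

Saturday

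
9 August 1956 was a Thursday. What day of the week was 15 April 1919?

Count forward from the earlier date (April 15, 1919) to the later (August 9, 1956):
From April 15, 1919 to April 15, 1956: 37 years, of which 10 contain a Feb 29 — 27×365 + 10×366 = 13515 days.
April 1956: 30 − 15 = 15 days remain.
Then May (31), June (30), July (31): 31 + 30 + 31 = 92 days.
August 1–9, 1956: 9 days.
Residual: 116 days.
Total: 13631 days.
13631 mod 7 = 2, so 2 days before Thursday is Tuesday.

Tuesday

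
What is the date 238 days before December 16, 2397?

April 22, 2397

Count 238 days before December 16, 2397:
April 2397: 30 − 22 = 8 days remain.
Then May (31), June (30), July (31), August (31), September (30), October (31), November (30): 31 + 30 + 31 + 31 + 30 + 31 + 30 = 214 days.
December 1–16, 2397: 16 days.
Total: 8 + 214 + 16 = 238 days.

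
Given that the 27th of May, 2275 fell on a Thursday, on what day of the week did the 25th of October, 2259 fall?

Count forward from the earlier date (October 25, 2259) to the later (May 27, 2275):
From October 25, 2259 to October 25, 2274: 15 years, of which 4 contain a Feb 29 — 11×365 + 4×366 = 5479 days.
October 2274: 31 − 25 = 6 days remain.
Then November (30), December (31), January (31), February 2275 (28), March (31), April (30): 30 + 31 + 31 + 28 + 31 + 30 = 181 days.
May 1–27, 2275: 27 days.
Residual: 214 days.
Total: 5693 days.
5693 mod 7 = 2, so 2 days before Thursday is Tuesday.

Tuesday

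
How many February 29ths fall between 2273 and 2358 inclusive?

Years divisible by 4: 2276, 2280, …, 2356 — 21 in all.
Of these, 2300 is divisible by 100 but not 400, so not leap.
Leap years: 21 − 1 = 20.

20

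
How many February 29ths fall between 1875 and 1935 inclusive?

Years divisible by 4: 1876, 1880, …, 1932 — 15 in all.
Of these, 1900 is divisible by 100 but not 400, so not leap.
Leap years: 15 − 1 = 14.

14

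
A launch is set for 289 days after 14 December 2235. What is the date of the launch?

28 September 2236

Count 289 days after December 14, 2235:
December 2235: 31 − 14 = 17 days remain.
Then January (31), February 2236 (29), March (31), April (30), May (31), June (30), July (31), August (31): 31 + 29 + 31 + 30 + 31 + 30 + 31 + 31 = 244 days.
September 1–28, 2236: 28 days.
Residual: 289 days.
Total: 289 days.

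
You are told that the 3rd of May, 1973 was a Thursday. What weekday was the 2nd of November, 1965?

Tuesday

Count forward from the earlier date (November 2, 1965) to the later (May 3, 1973):
Day-of-year of November 2, 1965: 306.
Day-of-year of May 3, 1973: 123.
1965 has 365 days, so 365 − 306 = 59 days remain in 1965.
Full years 1966–1972: 5 common + 2 leap = 5×365 + 2×366 = 2557 days.
Total: 59 + 2557 + 123 = 2739 days.
2739 mod 7 = 2, so 2 days before Thursday is Tuesday.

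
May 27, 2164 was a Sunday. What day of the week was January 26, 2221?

Friday

Day-of-year of May 27, 2164: 148.
Day-of-year of January 26, 2221: 26.
2164 has 366 days, so 366 − 148 = 218 days remain in 2164.
Full years 2165–2220: 43 common + 13 leap = 43×365 + 13×366 = 20453 days.
Total: 218 + 20453 + 26 = 20697 days.
20697 mod 7 = 5, so 5 days after Sunday is Friday.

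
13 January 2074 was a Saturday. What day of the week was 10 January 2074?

Count forward from the earlier date (January 10, 2074) to the later (January 13, 2074):
Within January 2074: 13 − 10 = 3 days.
3 mod 7 = 3, so 3 days before Saturday is Wednesday.

Wednesday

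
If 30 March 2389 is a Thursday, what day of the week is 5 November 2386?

Wednesday

Count forward from the earlier date (November 5, 2386) to the later (March 30, 2389):
November 5, 2386 → November 5, 2387: 365 days.
November 5, 2387 → November 5, 2388: 366 days (2388 is a leap year).
November 2388: 30 − 5 = 25 days remain.
Then December (31), January (31), February 2389 (28): 31 + 31 + 28 = 90 days.
March 1–30, 2389: 30 days.
Residual: 145 days.
Total: 876 days.
876 mod 7 = 1, so 1 day before Thursday is Wednesday.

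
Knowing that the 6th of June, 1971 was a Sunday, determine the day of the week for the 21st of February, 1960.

Count forward from the earlier date (February 21, 1960) to the later (June 6, 1971):
Day-of-year of February 21, 1960: 52.
Day-of-year of June 6, 1971: 157.
1960 has 366 days, so 366 − 52 = 314 days remain in 1960.
Full years 1961–1970: 8 common + 2 leap = 8×365 + 2×366 = 3652 days.
Total: 314 + 3652 + 157 = 4123 days.
4123 is a multiple of 7, so the 21st of February, 1960 falls on the same weekday: Sunday.

Sunday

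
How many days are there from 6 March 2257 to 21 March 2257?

Within March 2257: 21 − 6 = 15 days.

15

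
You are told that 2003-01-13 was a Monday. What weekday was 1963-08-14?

Wednesday

Count forward from the earlier date (August 14, 1963) to the later (January 13, 2003):
From August 14, 1963 to August 14, 2002: 39 years, of which 10 contain a Feb 29 — 29×365 + 10×366 = 14245 days.
(2000 is a leap year (divisible by 400).)
August 2002: 31 − 14 = 17 days remain.
Then September (30), October (31), November (30), December (31): 30 + 31 + 30 + 31 = 122 days.
January 1–13, 2003: 13 days.
Residual: 152 days.
Total: 14397 days.
14397 mod 7 = 5, so 5 days before Monday is Wednesday.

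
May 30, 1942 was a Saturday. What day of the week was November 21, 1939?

Count forward from the earlier date (November 21, 1939) to the later (May 30, 1942):
Day-of-year of November 21, 1939: 325.
Day-of-year of May 30, 1942: 150.
1939 has 365 days, so 365 − 325 = 40 days remain in 1939.
Full years: 1940: 366; 1941: 365. Sum = 731.
Total: 40 + 731 + 150 = 921 days.
921 mod 7 = 4, so 4 days before Saturday is Tuesday.

Tuesday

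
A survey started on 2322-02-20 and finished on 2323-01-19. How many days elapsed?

February 2322: 28 − 20 = 8 days remain (2322 is not a leap year, so February has 28 days).
Then 10 full months totalling 306 days.
January 1–19, 2323: 19 days.
Total: 8 + 306 + 19 = 333 days.

333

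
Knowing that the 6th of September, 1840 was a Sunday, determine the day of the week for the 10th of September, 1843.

Sunday

Day-of-year of September 6, 1840: 250.
Day-of-year of September 10, 1843: 253.
1840 has 366 days, so 366 − 250 = 116 days remain in 1840.
Full years: 1841: 365; 1842: 365. Sum = 730.
Total: 116 + 730 + 253 = 1099 days.
1099 is a multiple of 7, so the 10th of September, 1843 falls on the same weekday: Sunday.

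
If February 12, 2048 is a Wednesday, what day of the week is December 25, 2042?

Count forward from the earlier date (December 25, 2042) to the later (February 12, 2048):
December 25, 2042 → December 25, 2043: 365 days.
December 25, 2043 → December 25, 2044: 366 days (2044 is a leap year).
December 25, 2044 → December 25, 2045: 365 days.
December 25, 2045 → December 25, 2046: 365 days.
December 25, 2046 → December 25, 2047: 365 days.
December 2047: 31 − 25 = 6 days remain.
Then January (31): 31 days.
February 1–12, 2048: 12 days (2048 is a leap year).
Residual: 49 days.
Total: 1875 days.
1875 mod 7 = 6, so 6 days before Wednesday is Thursday.

Thursday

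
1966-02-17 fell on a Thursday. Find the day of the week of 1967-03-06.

Monday

February 17, 1966 → February 17, 1967: 365 days.
February 1967: 28 − 17 = 11 days remain (1967 is not a leap year, so February has 28 days).
March 1–6, 1967: 6 days.
Residual: 17 days.
Total: 382 days.
382 mod 7 = 4, so 4 days after Thursday is Monday.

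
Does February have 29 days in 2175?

No

2175 is not a leap year.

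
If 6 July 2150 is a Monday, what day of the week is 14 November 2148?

Thursday

Count forward from the earlier date (November 14, 2148) to the later (July 6, 2150):
Day-of-year of November 14, 2148: 319.
Day-of-year of July 6, 2150: 187.
2148 has 366 days, so 366 − 319 = 47 days remain in 2148.
Full years: 2149: 365. Sum = 365.
Total: 47 + 365 + 187 = 599 days.
599 mod 7 = 4, so 4 days before Monday is Thursday.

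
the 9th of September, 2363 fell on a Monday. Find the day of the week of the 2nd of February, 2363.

Count forward from the earlier date (February 2, 2363) to the later (September 9, 2363):
February 2363: 28 − 2 = 26 days remain (2363 is not a leap year, so February has 28 days).
Then March (31), April (30), May (31), June (30), July (31), August (31): 31 + 30 + 31 + 30 + 31 + 31 = 184 days.
September 1–9, 2363: 9 days.
Total: 26 + 184 + 9 = 219 days.
219 mod 7 = 2, so 2 days before Monday is Saturday.

Saturday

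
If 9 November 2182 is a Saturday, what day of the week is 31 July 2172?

Friday

Count forward from the earlier date (July 31, 2172) to the later (November 9, 2182):
Day-of-year of July 31, 2172: 213.
Day-of-year of November 9, 2182: 313.
2172 has 366 days, so 366 − 213 = 153 days remain in 2172.
Full years 2173–2181: 7 common + 2 leap = 7×365 + 2×366 = 3287 days.
Total: 153 + 3287 + 313 = 3753 days.
3753 mod 7 = 1, so 1 day before Saturday is Friday.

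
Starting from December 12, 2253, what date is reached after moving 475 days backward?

August 24, 2252

Count 475 days before December 12, 2253:
Day-of-year of August 24, 2252: 237.
Day-of-year of December 12, 2253: 346.
2252 has 366 days, so 366 − 237 = 129 days remain in 2252.
Total: 129 + 346 = 475 days.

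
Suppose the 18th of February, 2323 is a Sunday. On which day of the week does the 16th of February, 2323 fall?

Count forward from the earlier date (February 16, 2323) to the later (February 18, 2323):
Within February 2323: 18 − 16 = 2 days.
2 mod 7 = 2, so 2 days before Sunday is Friday.

Friday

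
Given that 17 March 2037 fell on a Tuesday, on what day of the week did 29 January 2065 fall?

Thursday

Day-of-year of March 17, 2037: 76.
Day-of-year of January 29, 2065: 29.
2037 has 365 days, so 365 − 76 = 289 days remain in 2037.
Full years 2038–2064: 20 common + 7 leap = 20×365 + 7×366 = 9862 days.
Total: 289 + 9862 + 29 = 10180 days.
10180 mod 7 = 2, so 2 days after Tuesday is Thursday.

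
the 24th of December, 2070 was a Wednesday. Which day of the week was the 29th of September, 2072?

Thursday

December 2070: 31 − 24 = 7 days remain.
Then 20 full months totalling 609 days.
September 1–29, 2072: 29 days.
Total: 7 + 609 + 29 = 645 days.
645 mod 7 = 1, so 1 day after Wednesday is Thursday.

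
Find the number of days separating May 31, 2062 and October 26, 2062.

148

May 2062: 31 − 31 = 0 days remain.
Then June (30), July (31), August (31), September (30): 30 + 31 + 31 + 30 = 122 days.
October 1–26, 2062: 26 days.
Total: 0 + 122 + 26 = 148 days.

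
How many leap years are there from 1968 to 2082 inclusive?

29

Years divisible by 4: 1968, 1972, …, 2080 — 29 in all.
2000 is divisible by 400, so still leap.
No century exceptions apply. Count: 29.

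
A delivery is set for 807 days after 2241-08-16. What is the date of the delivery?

2243-11-01

Count 807 days after August 16, 2241:
Day-of-year of August 16, 2241: 228.
Day-of-year of November 1, 2243: 305.
2241 has 365 days, so 365 − 228 = 137 days remain in 2241.
Full years: 2242: 365. Sum = 365.
Total: 137 + 365 + 305 = 807 days.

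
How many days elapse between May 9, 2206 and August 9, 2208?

May 9, 2206 → May 9, 2207: 365 days.
May 9, 2207 → May 9, 2208: 366 days (2208 is a leap year).
May 2208: 31 − 9 = 22 days remain.
Then June (30), July (31): 30 + 31 = 61 days.
August 1–9, 2208: 9 days.
Residual: 92 days.
Total: 823 days.

823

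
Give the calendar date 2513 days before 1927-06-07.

1920-07-20

Count 2513 days before June 7, 1927:
Day-of-year of July 20, 1920: 202.
Day-of-year of June 7, 1927: 158.
1920 has 366 days, so 366 − 202 = 164 days remain in 1920.
Full years: 1921: 365; 1922: 365; 1923: 365; 1924: 366; 1925: 365; 1926: 365. Sum = 2191.
Total: 164 + 2191 + 158 = 2513 days.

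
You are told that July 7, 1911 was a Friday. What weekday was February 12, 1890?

Count forward from the earlier date (February 12, 1890) to the later (July 7, 1911):
Day-of-year of February 12, 1890: 43.
Day-of-year of July 7, 1911: 188.
1890 has 365 days, so 365 − 43 = 322 days remain in 1890.
Full years 1891–1910: 16 common + 4 leap = 16×365 + 4×366 = 7304 days.
Total: 322 + 7304 + 188 = 7814 days.
7814 mod 7 = 2, so 2 days before Friday is Wednesday.

Wednesday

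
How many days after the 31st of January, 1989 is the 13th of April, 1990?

Day-of-year of January 31, 1989: 31.
Day-of-year of April 13, 1990: 103.
1989 has 365 days, so 365 − 31 = 334 days remain in 1989.
Total: 334 + 103 = 437 days.

437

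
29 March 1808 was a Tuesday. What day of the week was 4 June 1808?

Saturday

March 1808: 31 − 29 = 2 days remain.
Then April (30), May (31): 30 + 31 = 61 days.
June 1–4, 1808: 4 days.
Total: 2 + 61 + 4 = 67 days.
67 mod 7 = 4, so 4 days after Tuesday is Saturday.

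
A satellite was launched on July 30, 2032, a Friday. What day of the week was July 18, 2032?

Count forward from the earlier date (July 18, 2032) to the later (July 30, 2032):
Within July 2032: 30 − 18 = 12 days.
12 mod 7 = 5, so 5 days before Friday is Sunday.

Sunday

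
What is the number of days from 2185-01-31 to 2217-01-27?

11683

From January 31, 2185 to January 31, 2216: 31 years, of which 6 contain a Feb 29 — 25×365 + 6×366 = 11321 days.
(2200 is not a leap year (divisible by 100 but not 400).)
January 2216: 31 − 31 = 0 days remain.
Then 11 full months totalling 335 days.
January 1–27, 2217: 27 days.
Residual: 362 days.
Total: 11683 days.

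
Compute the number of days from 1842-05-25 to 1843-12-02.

556

Day-of-year of May 25, 1842: 145.
Day-of-year of December 2, 1843: 336.
1842 has 365 days, so 365 − 145 = 220 days remain in 1842.
Total: 220 + 336 = 556 days.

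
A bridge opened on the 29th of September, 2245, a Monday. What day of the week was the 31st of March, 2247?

Day-of-year of September 29, 2245: 272.
Day-of-year of March 31, 2247: 90.
2245 has 365 days, so 365 − 272 = 93 days remain in 2245.
Full years: 2246: 365. Sum = 365.
Total: 93 + 365 + 90 = 548 days.
548 mod 7 = 2, so 2 days after Monday is Wednesday.

Wednesday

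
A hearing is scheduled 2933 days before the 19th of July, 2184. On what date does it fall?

the 8th of July, 2176

Count 2933 days before July 19, 2184:
From July 8, 2176 to July 8, 2184: 8 years, of which 2 contain a Feb 29 — 6×365 + 2×366 = 2922 days.
Within July 2184: 19 − 8 = 11 days.
Total: 2933 days.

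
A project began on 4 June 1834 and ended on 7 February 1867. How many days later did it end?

11936

Day-of-year of June 4, 1834: 155.
Day-of-year of February 7, 1867: 38.
1834 has 365 days, so 365 − 155 = 210 days remain in 1834.
Full years 1835–1866: 24 common + 8 leap = 24×365 + 8×366 = 11688 days.
Total: 210 + 11688 + 38 = 11936 days.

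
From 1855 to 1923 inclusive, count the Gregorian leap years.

16

Years divisible by 4: 1856, 1860, …, 1920 — 17 in all.
Of these, 1900 is divisible by 100 but not 400, so not leap.
Leap years: 17 − 1 = 16.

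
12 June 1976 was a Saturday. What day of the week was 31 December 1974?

Tuesday

Count forward from the earlier date (December 31, 1974) to the later (June 12, 1976):
Day-of-year of December 31, 1974: 365.
Day-of-year of June 12, 1976: 164.
1974 has 365 days, so 365 − 365 = 0 days remain in 1974.
Full years: 1975: 365. Sum = 365.
Total: 0 + 365 + 164 = 529 days.
529 mod 7 = 4, so 4 days before Saturday is Tuesday.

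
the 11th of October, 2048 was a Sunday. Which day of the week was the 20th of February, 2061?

Sunday

From October 11, 2048 to October 11, 2060: 12 years, of which 3 contain a Feb 29 — 9×365 + 3×366 = 4383 days.
October 2060: 31 − 11 = 20 days remain.
Then November (30), December (31), January (31): 30 + 31 + 31 = 92 days.
February 1–20, 2061: 20 days (2061 is not a leap year).
Residual: 132 days.
Total: 4515 days.
4515 is a multiple of 7, so the 20th of February, 2061 falls on the same weekday: Sunday.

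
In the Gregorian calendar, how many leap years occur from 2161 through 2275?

Years divisible by 4: 2164, 2168, …, 2272 — 28 in all.
Of these, 2200 is divisible by 100 but not 400, so not leap.
Leap years: 28 − 1 = 27.

27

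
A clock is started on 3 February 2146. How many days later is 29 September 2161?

Day-of-year of February 3, 2146: 34.
Day-of-year of September 29, 2161: 272.
2146 has 365 days, so 365 − 34 = 331 days remain in 2146.
Full years 2147–2160: 10 common + 4 leap = 10×365 + 4×366 = 5114 days.
Total: 331 + 5114 + 272 = 5717 days.

5717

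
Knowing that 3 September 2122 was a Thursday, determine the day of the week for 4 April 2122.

Count forward from the earlier date (April 4, 2122) to the later (September 3, 2122):
April 2122: 30 − 4 = 26 days remain.
Then May (31), June (30), July (31), August (31): 31 + 30 + 31 + 31 = 123 days.
September 1–3, 2122: 3 days.
Total: 26 + 123 + 3 = 152 days.
152 mod 7 = 5, so 5 days before Thursday is Saturday.

Saturday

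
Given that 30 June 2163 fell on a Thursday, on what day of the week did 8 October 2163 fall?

June 2163: 30 − 30 = 0 days remain.
Then July (31), August (31), September (30): 31 + 31 + 30 = 92 days.
October 1–8, 2163: 8 days.
Total: 0 + 92 + 8 = 100 days.
100 mod 7 = 2, so 2 days after Thursday is Saturday.

Saturday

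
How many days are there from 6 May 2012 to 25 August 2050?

13990

Day-of-year of May 6, 2012: 127.
Day-of-year of August 25, 2050: 237.
2012 has 366 days, so 366 − 127 = 239 days remain in 2012.
Full years 2013–2049: 28 common + 9 leap = 28×365 + 9×366 = 13514 days.
Total: 239 + 13514 + 237 = 13990 days.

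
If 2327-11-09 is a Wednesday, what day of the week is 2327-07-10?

Sunday

Count forward from the earlier date (July 10, 2327) to the later (November 9, 2327):
July 2327: 31 − 10 = 21 days remain.
Then August (31), September (30), October (31): 31 + 30 + 31 = 92 days.
November 1–9, 2327: 9 days.
Total: 21 + 92 + 9 = 122 days.
122 mod 7 = 3, so 3 days before Wednesday is Sunday.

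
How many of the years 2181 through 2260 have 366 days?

19

Years divisible by 4: 2184, 2188, …, 2260 — 20 in all.
Of these, 2200 is divisible by 100 but not 400, so not leap.
Leap years: 20 − 1 = 19.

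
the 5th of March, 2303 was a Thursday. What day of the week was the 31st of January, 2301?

Count forward from the earlier date (January 31, 2301) to the later (March 5, 2303):
January 31, 2301 → January 31, 2302: 365 days.
January 31, 2302 → January 31, 2303: 365 days.
January 2303: 31 − 31 = 0 days remain.
Then February 2303 (28): 28 days.
March 1–5, 2303: 5 days.
Residual: 33 days.
Total: 763 days.
763 is a multiple of 7, so the 31st of January, 2301 falls on the same weekday: Thursday.

Thursday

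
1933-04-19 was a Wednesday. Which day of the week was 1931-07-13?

Count forward from the earlier date (July 13, 1931) to the later (April 19, 1933):
Day-of-year of July 13, 1931: 194.
Day-of-year of April 19, 1933: 109.
1931 has 365 days, so 365 − 194 = 171 days remain in 1931.
Full years: 1932: 366. Sum = 366.
Total: 171 + 366 + 109 = 646 days.
646 mod 7 = 2, so 2 days before Wednesday is Monday.

Monday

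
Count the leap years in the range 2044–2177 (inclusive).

33

Years divisible by 4: 2044, 2048, …, 2176 — 34 in all.
Of these, 2100 is divisible by 100 but not 400, so not leap.
Leap years: 34 − 1 = 33.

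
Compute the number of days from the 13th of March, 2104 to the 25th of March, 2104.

12

Within March 2104: 25 − 13 = 12 days.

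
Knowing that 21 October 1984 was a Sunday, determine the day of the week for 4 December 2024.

Day-of-year of October 21, 1984: 295.
Day-of-year of December 4, 2024: 339.
1984 has 366 days, so 366 − 295 = 71 days remain in 1984.
Full years 1985–2023: 30 common + 9 leap = 30×365 + 9×366 = 14244 days.
Total: 71 + 14244 + 339 = 14654 days.
14654 mod 7 = 3, so 3 days after Sunday is Wednesday.

Wednesday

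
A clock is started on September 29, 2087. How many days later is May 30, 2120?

11931

Day-of-year of September 29, 2087: 272.
Day-of-year of May 30, 2120: 151.
2087 has 365 days, so 365 − 272 = 93 days remain in 2087.
Full years 2088–2119: 25 common + 7 leap = 25×365 + 7×366 = 11687 days.
Total: 93 + 11687 + 151 = 11931 days.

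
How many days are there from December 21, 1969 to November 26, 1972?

December 21, 1969 → December 21, 1970: 365 days.
December 21, 1970 → December 21, 1971: 365 days.
December 1971: 31 − 21 = 10 days remain.
Then 10 full months totalling 305 days.
November 1–26, 1972: 26 days.
Residual: 341 days.
Total: 1071 days.

1071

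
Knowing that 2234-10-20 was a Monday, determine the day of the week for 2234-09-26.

Friday

Count forward from the earlier date (September 26, 2234) to the later (October 20, 2234):
September 2234: 30 − 26 = 4 days remain.
October 1–20, 2234: 20 days.
Total: 4 + 20 = 24 days.
24 mod 7 = 3, so 3 days before Monday is Friday.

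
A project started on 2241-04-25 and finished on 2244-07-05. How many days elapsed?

Day-of-year of April 25, 2241: 115.
Day-of-year of July 5, 2244: 187.
2241 has 365 days, so 365 − 115 = 250 days remain in 2241.
Full years: 2242: 365; 2243: 365. Sum = 730.
Total: 250 + 730 + 187 = 1167 days.

1167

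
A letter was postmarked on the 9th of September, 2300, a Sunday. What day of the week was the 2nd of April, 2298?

Saturday

Count forward from the earlier date (April 2, 2298) to the later (September 9, 2300):
April 2, 2298 → April 2, 2299: 365 days.
April 2, 2299 → April 2, 2300: 365 days (2300 is not a leap year (divisible by 100 but not 400)).
April 2300: 30 − 2 = 28 days remain.
Then May (31), June (30), July (31), August (31): 31 + 30 + 31 + 31 = 123 days.
September 1–9, 2300: 9 days.
Residual: 160 days.
Total: 890 days.
890 mod 7 = 1, so 1 day before Sunday is Saturday.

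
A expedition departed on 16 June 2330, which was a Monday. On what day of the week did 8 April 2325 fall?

Wednesday

Count forward from the earlier date (April 8, 2325) to the later (June 16, 2330):
Day-of-year of April 8, 2325: 98.
Day-of-year of June 16, 2330: 167.
2325 has 365 days, so 365 − 98 = 267 days remain in 2325.
Full years: 2326: 365; 2327: 365; 2328: 366; 2329: 365. Sum = 1461.
Total: 267 + 1461 + 167 = 1895 days.
1895 mod 7 = 5, so 5 days before Monday is Wednesday.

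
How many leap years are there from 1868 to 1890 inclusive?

Years divisible by 4 in [1868, 1890]: 1868, 1872, 1876, 1880, 1884, 1888.
No century exceptions apply. Count: 6.

6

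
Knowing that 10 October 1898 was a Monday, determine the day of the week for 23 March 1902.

Sunday

October 10, 1898 → October 10, 1899: 365 days.
October 10, 1899 → October 10, 1900: 365 days (1900 is not a leap year (divisible by 100 but not 400)).
October 10, 1900 → October 10, 1901: 365 days.
October 1901: 31 − 10 = 21 days remain.
Then November (30), December (31), January (31), February 1902 (28): 30 + 31 + 31 + 28 = 120 days.
March 1–23, 1902: 23 days.
Residual: 164 days.
Total: 1259 days.
1259 mod 7 = 6, so 6 days after Monday is Sunday.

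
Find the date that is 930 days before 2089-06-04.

2086-11-17

Count 930 days before June 4, 2089:
Day-of-year of November 17, 2086: 321.
Day-of-year of June 4, 2089: 155.
2086 has 365 days, so 365 − 321 = 44 days remain in 2086.
Full years: 2087: 365; 2088: 366. Sum = 731.
Total: 44 + 731 + 155 = 930 days.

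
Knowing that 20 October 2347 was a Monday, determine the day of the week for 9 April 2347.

Count forward from the earlier date (April 9, 2347) to the later (October 20, 2347):
April 2347: 30 − 9 = 21 days remain.
Then May (31), June (30), July (31), August (31), September (30): 31 + 30 + 31 + 31 + 30 = 153 days.
October 1–20, 2347: 20 days.
Total: 21 + 153 + 20 = 194 days.
194 mod 7 = 5, so 5 days before Monday is Wednesday.

Wednesday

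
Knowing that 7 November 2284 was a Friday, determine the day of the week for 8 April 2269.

Thursday

Count forward from the earlier date (April 8, 2269) to the later (November 7, 2284):
From April 8, 2269 to April 8, 2284: 15 years, of which 4 contain a Feb 29 — 11×365 + 4×366 = 5479 days.
April 2284: 30 − 8 = 22 days remain.
Then May (31), June (30), July (31), August (31), September (30), October (31): 31 + 30 + 31 + 31 + 30 + 31 = 184 days.
November 1–7, 2284: 7 days.
Residual: 213 days.
Total: 5692 days.
5692 mod 7 = 1, so 1 day before Friday is Thursday.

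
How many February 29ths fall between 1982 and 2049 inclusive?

Years divisible by 4: 1984, 1988, …, 2048 — 17 in all.
2000 is divisible by 400, so still leap.
No century exceptions apply. Count: 17.

17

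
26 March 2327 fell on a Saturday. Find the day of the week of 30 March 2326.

Tuesday

Count forward from the earlier date (March 30, 2326) to the later (March 26, 2327):
Day-of-year of March 30, 2326: 89.
Day-of-year of March 26, 2327: 85.
2326 has 365 days, so 365 − 89 = 276 days remain in 2326.
Total: 276 + 85 = 361 days.
361 mod 7 = 4, so 4 days before Saturday is Tuesday.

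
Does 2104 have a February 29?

2104 is a leap year.

Yes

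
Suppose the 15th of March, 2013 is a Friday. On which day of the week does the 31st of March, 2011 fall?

Count forward from the earlier date (March 31, 2011) to the later (March 15, 2013):
March 31, 2011 → March 31, 2012: 366 days (2012 is a leap year).
March 2012: 31 − 31 = 0 days remain.
Then 11 full months totalling 334 days.
March 1–15, 2013: 15 days.
Residual: 349 days.
Total: 715 days.
715 mod 7 = 1, so 1 day before Friday is Thursday.

Thursday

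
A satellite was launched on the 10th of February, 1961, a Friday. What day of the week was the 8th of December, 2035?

Saturday

From February 10, 1961 to February 10, 2035: 74 years, of which 18 contain a Feb 29 — 56×365 + 18×366 = 27028 days.
(2000 is a leap year (divisible by 400).)
February 2035: 28 − 10 = 18 days remain (2035 is not a leap year, so February has 28 days).
Then 9 full months totalling 275 days.
December 1–8, 2035: 8 days.
Residual: 301 days.
Total: 27329 days.
27329 mod 7 = 1, so 1 day after Friday is Saturday.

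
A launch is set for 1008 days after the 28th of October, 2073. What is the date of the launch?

the 1st of August, 2076

Count 1008 days after October 28, 2073:
Day-of-year of October 28, 2073: 301.
Day-of-year of August 1, 2076: 214.
2073 has 365 days, so 365 − 301 = 64 days remain in 2073.
Full years: 2074: 365; 2075: 365. Sum = 730.
Total: 64 + 730 + 214 = 1008 days.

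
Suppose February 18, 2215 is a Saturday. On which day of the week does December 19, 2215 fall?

February 2215: 28 − 18 = 10 days remain (2215 is not a leap year, so February has 28 days).
Then 9 full months totalling 275 days.
December 1–19, 2215: 19 days.
Total: 10 + 275 + 19 = 304 days.
304 mod 7 = 3, so 3 days after Saturday is Tuesday.

Tuesday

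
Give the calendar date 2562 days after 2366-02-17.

2373-02-22

Count 2562 days after February 17, 2366:
Day-of-year of February 17, 2366: 48.
Day-of-year of February 22, 2373: 53.
2366 has 365 days, so 365 − 48 = 317 days remain in 2366.
Full years: 2367: 365; 2368: 366; 2369: 365; 2370: 365; 2371: 365; 2372: 366. Sum = 2192.
Total: 317 + 2192 + 53 = 2562 days.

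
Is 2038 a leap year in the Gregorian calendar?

2038 is not a leap year.

No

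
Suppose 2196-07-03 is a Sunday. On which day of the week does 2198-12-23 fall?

Day-of-year of July 3, 2196: 185.
Day-of-year of December 23, 2198: 357.
2196 has 366 days, so 366 − 185 = 181 days remain in 2196.
Full years: 2197: 365. Sum = 365.
Total: 181 + 365 + 357 = 903 days.
903 is a multiple of 7, so 2198-12-23 falls on the same weekday: Sunday.

Sunday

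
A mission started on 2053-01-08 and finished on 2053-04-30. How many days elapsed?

112

January 2053: 31 − 8 = 23 days remain.
Then February 2053 (28), March (31): 28 + 31 = 59 days.
April 1–30, 2053: 30 days.
Total: 23 + 59 + 30 = 112 days.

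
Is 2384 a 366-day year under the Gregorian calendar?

Yes

2384 is a leap year.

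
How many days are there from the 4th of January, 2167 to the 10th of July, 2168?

553

January 2167: 31 − 4 = 27 days remain.
Then 17 full months totalling 516 days.
July 1–10, 2168: 10 days.
Total: 27 + 516 + 10 = 553 days.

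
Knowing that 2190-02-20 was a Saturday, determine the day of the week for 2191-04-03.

February 20, 2190 → February 20, 2191: 365 days.
February 2191: 28 − 20 = 8 days remain (2191 is not a leap year, so February has 28 days).
Then March (31): 31 days.
April 1–3, 2191: 3 days.
Residual: 42 days.
Total: 407 days.
407 mod 7 = 1, so 1 day after Saturday is Sunday.

Sunday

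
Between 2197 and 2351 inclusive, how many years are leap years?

Years divisible by 4: 2200, 2204, …, 2348 — 38 in all.
Of these, 2200, 2300 are divisible by 100 but not 400, so not leap.
Leap years: 38 − 2 = 36.

36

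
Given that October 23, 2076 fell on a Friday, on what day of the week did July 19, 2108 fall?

From October 23, 2076 to October 23, 2107: 31 years, of which 6 contain a Feb 29 — 25×365 + 6×366 = 11321 days.
(2100 is not a leap year (divisible by 100 but not 400).)
October 2107: 31 − 23 = 8 days remain.
Then November (30), December (31), January (31), February 2108 (29), March (31), April (30), May (31), June (30): 30 + 31 + 31 + 29 + 31 + 30 + 31 + 30 = 243 days.
July 1–19, 2108: 19 days.
Residual: 270 days.
Total: 11591 days.
11591 mod 7 = 6, so 6 days after Friday is Thursday.

Thursday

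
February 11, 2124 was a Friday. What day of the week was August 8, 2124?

Tuesday

February 2124: 29 − 11 = 18 days remain (2124 is a leap year, so February has 29 days).
Then March (31), April (30), May (31), June (30), July (31): 31 + 30 + 31 + 30 + 31 = 153 days.
August 1–8, 2124: 8 days.
Total: 18 + 153 + 8 = 179 days.
179 mod 7 = 4, so 4 days after Friday is Tuesday.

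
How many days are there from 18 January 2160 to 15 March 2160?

57

January 2160: 31 − 18 = 13 days remain.
Then February 2160 (29): 29 days.
March 1–15, 2160: 15 days.
Total: 13 + 29 + 15 = 57 days.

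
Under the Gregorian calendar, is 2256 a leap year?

Yes

2256 is a leap year.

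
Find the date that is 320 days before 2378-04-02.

2377-05-17

Count 320 days before April 2, 2378:
Day-of-year of May 17, 2377: 137.
Day-of-year of April 2, 2378: 92.
2377 has 365 days, so 365 − 137 = 228 days remain in 2377.
Total: 228 + 92 = 320 days.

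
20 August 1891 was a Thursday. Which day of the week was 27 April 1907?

Saturday

From August 20, 1891 to August 20, 1906: 15 years, of which 3 contain a Feb 29 — 12×365 + 3×366 = 5478 days.
(1900 is not a leap year (divisible by 100 but not 400).)
August 1906: 31 − 20 = 11 days remain.
Then September (30), October (31), November (30), December (31), January (31), February 1907 (28), March (31): 30 + 31 + 30 + 31 + 31 + 28 + 31 = 212 days.
April 1–27, 1907: 27 days.
Residual: 250 days.
Total: 5728 days.
5728 mod 7 = 2, so 2 days after Thursday is Saturday.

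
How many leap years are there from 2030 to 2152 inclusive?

Years divisible by 4: 2032, 2036, …, 2152 — 31 in all.
Of these, 2100 is divisible by 100 but not 400, so not leap.
Leap years: 31 − 1 = 30.

30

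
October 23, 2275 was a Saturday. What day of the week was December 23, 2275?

Thursday

October 2275: 31 − 23 = 8 days remain.
Then November (30): 30 days.
December 1–23, 2275: 23 days.
Total: 8 + 30 + 23 = 61 days.
61 mod 7 = 5, so 5 days after Saturday is Thursday.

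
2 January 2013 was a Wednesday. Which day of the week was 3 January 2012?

Tuesday

Count forward from the earlier date (January 3, 2012) to the later (January 2, 2013):
January 2012: 31 − 3 = 28 days remain.
Then 11 full months totalling 335 days.
January 1–2, 2013: 2 days.
Residual: 365 days.
Total: 365 days.
365 mod 7 = 1, so 1 day before Wednesday is Tuesday.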